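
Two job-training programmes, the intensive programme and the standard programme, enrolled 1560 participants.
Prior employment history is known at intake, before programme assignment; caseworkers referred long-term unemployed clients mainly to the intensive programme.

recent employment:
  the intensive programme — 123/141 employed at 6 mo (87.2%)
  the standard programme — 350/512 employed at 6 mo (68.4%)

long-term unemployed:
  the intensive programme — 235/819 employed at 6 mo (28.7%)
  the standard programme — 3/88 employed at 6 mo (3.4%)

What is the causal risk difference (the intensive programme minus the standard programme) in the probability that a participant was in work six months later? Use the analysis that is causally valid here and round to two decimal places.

The prior employment history-specific comparison favours the intensive programme throughout, but the pooled figures favour the standard programme. The question is whether to condition on prior employment history.
Prior employment history is set before the programme has any effect — it is not caused by the programme — and it independently drives the outcome. That makes it a confounder, so the causal comparison is within prior employment history levels.
Adjusting over the population distribution of prior employment history: 0.419·(0.872−0.684) + 0.581·(0.287−0.034) = +0.226.

+0.23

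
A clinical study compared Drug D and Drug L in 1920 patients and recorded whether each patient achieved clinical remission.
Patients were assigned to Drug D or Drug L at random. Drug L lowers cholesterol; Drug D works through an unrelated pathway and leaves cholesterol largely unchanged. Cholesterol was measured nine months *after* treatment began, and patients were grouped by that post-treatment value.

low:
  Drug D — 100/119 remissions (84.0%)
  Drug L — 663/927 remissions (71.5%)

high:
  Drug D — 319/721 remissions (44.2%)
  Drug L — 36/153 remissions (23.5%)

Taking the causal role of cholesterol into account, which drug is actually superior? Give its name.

The stratified and pooled comparisons disagree (Drug D wins within each cholesterol; Drug L wins overall), so the answer turns on the causal role of cholesterol.
Because the drug influences cholesterol, cholesterol is a post-treatment mediator, not a confounder. Stratifying on it would bias the estimate; the causal effect is the crude pooled difference.
Pooled: Drug D 49.9% vs Drug L 64.7%; Drug L is higher overall.

Drug L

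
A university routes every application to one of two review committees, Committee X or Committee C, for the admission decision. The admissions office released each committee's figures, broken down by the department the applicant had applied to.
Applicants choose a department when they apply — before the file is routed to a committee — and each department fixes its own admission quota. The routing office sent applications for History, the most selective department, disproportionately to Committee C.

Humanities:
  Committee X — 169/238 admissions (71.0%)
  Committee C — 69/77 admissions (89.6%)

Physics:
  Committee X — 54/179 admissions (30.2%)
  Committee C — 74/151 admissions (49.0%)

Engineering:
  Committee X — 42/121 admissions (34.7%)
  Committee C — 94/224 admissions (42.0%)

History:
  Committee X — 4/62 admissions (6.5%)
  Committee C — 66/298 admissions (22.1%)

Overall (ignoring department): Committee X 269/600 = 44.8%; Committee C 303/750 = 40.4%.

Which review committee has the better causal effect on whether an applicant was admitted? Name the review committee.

The department-specific comparison favours Committee C throughout, but the pooled figures favour Committee X. The question is whether to condition on department.
Here department is a common cause — it drives both which review committee a case falls under and the outcome. The crude comparison mixes populations; the stratum-specific rates are the causally relevant ones.
Within each level — Humanities: 71.0% vs 89.6%; Physics: 30.2% vs 49.0%; Engineering: 34.7% vs 42.0%; History: 6.5% vs 22.1% — Committee C is higher every time.

Committee C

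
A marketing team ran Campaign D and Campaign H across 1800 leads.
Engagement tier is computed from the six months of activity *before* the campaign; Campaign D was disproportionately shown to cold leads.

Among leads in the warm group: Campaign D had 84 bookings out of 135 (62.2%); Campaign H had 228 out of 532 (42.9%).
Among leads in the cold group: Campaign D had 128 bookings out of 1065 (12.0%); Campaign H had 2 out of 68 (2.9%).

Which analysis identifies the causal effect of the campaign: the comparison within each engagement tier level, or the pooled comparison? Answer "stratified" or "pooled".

Since engagement tier is a pre-existing factor (not a product of the campaign) and it affects the outcome on its own, it is a confounder. The stratified rates, not the pooled rate, identify the causal effect.
Within each level — warm: 62.2% vs 42.9%; cold: 12.0% vs 2.9% — Campaign D is higher every time.

stratified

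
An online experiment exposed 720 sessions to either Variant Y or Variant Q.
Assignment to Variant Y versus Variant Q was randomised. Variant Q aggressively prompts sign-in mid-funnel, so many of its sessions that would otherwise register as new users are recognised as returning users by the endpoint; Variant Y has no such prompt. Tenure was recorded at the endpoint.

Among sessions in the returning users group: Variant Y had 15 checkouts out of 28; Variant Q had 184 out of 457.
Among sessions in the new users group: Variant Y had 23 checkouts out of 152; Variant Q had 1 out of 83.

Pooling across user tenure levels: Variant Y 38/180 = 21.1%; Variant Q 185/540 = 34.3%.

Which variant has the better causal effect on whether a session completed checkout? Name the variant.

Variant Q

User tenure here is a post-treatment variable shaped by the variant; conditioning on it would introduce bias rather than remove it. The overall comparison is the causal one.
Pooled: Variant Y 21.1% vs Variant Q 34.3%; Variant Q is higher overall.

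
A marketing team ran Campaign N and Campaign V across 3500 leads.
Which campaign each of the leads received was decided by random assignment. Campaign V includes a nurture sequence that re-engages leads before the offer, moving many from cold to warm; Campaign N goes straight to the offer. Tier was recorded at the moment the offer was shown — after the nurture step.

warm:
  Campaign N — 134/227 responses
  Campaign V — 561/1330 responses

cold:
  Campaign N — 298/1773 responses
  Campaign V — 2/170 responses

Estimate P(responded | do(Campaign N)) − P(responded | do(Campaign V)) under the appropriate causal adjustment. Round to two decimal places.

-0.16

Campaign N is higher inside every engagement tier stratum but Campaign V is higher in aggregate. Whether to stratify depends on how engagement tier relates to the campaign.
Engagement tier here is a post-treatment variable shaped by the campaign; conditioning on it would introduce bias rather than remove it. The overall comparison is the causal one.
The causal difference is the pooled difference: 0.216 − 0.375 = -0.159.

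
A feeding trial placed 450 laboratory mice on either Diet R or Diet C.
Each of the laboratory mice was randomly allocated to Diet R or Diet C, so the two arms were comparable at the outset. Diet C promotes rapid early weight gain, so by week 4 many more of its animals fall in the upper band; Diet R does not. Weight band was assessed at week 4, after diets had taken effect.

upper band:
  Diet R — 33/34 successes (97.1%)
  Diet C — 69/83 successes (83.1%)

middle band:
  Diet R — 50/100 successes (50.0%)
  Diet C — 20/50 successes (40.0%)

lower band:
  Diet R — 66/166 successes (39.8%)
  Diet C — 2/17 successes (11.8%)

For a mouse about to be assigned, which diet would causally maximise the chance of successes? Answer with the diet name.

Diet C

Week-4 weight band is recorded after the diet and is itself shifted by it — it sits on the causal path from diet to outcome. Conditioning on a mediator would strip out part of the effect we want; the pooled comparison gives the total causal effect.
Pooled: Diet R 49.7% vs Diet C 60.7%; Diet C is higher overall.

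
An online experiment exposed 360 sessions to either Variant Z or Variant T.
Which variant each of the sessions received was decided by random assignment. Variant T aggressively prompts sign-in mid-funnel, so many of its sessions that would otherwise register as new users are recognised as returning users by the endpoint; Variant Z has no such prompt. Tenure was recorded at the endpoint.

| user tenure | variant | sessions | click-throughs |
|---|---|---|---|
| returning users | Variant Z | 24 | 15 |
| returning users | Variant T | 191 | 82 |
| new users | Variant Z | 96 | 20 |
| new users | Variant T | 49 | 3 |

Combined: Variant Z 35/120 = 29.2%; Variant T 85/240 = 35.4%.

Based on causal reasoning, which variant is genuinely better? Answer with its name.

Variant T

Because the variant influences user tenure, user tenure is a post-treatment mediator, not a confounder. Stratifying on it would bias the estimate; the causal effect is the crude pooled difference.
Pooled: Variant Z 29.2% vs Variant T 35.4%; Variant T is higher overall.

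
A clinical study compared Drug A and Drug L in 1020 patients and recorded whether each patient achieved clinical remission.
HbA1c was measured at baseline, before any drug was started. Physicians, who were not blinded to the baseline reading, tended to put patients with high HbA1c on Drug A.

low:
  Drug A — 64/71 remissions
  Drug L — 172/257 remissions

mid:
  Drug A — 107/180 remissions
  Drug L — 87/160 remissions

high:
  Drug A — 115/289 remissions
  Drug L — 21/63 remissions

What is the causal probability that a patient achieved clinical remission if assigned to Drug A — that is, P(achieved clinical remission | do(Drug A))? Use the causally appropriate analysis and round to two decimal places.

HbA1c satisfies the back-door criterion: it is not a descendant of the drug, and it blocks the spurious path from drug to outcome. Adjusting for it (i.e., using the within-HbA1c rates) gives the causal effect.
Standardising Drug A to the population HbA1c mix: 0.322·64/71 + 0.333·107/180 + 0.345·115/289 = 0.625.

0.63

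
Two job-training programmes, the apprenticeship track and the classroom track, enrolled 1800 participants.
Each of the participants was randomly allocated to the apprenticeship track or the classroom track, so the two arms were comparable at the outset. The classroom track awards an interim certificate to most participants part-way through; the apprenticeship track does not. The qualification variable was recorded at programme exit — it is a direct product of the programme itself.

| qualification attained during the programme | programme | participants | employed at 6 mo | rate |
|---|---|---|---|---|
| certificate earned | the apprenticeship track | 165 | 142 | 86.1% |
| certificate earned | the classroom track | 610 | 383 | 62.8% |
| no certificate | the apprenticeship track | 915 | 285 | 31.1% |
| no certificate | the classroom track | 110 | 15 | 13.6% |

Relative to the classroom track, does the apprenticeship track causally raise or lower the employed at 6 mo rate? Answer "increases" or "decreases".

decreases

Within every qualification attained during the programme level the apprenticeship track has the higher rate, yet pooled the classroom track does — Simpson's reversal.
Qualification attained during the programme is downstream of the programme. One should not condition on a consequence of treatment, so the overall rates are the right comparison.
Pooled: the apprenticeship track 39.5% vs the classroom track 55.3%; the classroom track is higher overall.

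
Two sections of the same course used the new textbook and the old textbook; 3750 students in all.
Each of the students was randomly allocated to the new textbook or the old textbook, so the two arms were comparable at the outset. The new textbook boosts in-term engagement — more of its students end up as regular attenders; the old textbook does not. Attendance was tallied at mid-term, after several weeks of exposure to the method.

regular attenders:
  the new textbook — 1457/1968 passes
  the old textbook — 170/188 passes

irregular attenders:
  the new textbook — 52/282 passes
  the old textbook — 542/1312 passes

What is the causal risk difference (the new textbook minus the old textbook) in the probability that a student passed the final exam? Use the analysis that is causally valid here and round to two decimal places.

Mid-term attendance is downstream of the teaching method. One should not condition on a consequence of treatment, so the overall rates are the right comparison.
The causal difference is the pooled difference: 0.671 − 0.475 = +0.196.

+0.20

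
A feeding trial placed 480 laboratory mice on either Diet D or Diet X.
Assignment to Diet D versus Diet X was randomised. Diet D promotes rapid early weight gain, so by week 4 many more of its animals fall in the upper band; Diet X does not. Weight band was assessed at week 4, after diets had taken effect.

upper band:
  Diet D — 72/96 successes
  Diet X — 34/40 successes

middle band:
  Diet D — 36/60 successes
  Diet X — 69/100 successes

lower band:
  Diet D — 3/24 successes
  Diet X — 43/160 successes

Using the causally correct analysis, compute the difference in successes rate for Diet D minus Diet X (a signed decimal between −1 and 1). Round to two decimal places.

The stratified and pooled comparisons disagree (Diet X wins within each week-4 weight band; Diet D wins overall), so the answer turns on the causal role of week-4 weight band.
The distribution of week-4 weight band is itself part of what the diet does — it is an intermediate outcome. Holding it fixed would remove that part of the effect; the total effect is the pooled difference.
The causal difference is the pooled difference: 0.617 − 0.487 = +0.130.

+0.13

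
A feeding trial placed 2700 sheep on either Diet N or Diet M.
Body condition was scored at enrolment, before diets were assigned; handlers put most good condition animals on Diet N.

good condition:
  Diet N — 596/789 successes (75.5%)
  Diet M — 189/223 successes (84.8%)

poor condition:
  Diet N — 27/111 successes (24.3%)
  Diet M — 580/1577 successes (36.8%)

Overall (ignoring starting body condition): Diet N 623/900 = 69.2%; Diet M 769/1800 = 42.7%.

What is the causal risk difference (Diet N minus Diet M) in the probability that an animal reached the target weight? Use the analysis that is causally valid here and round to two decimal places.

The stratified and pooled comparisons disagree (Diet M wins within each starting body condition; Diet N wins overall), so the answer turns on the causal role of starting body condition.
Nothing the diet does changes starting body condition; the imbalance is an allocation artefact. With starting body condition also predicting the outcome, the pooled figure is confounded, and the within-stratum comparison is the causal one.
Adjusting over the population distribution of starting body condition: 0.375·(0.755−0.848) + 0.625·(0.243−0.368) = -0.112.

-0.11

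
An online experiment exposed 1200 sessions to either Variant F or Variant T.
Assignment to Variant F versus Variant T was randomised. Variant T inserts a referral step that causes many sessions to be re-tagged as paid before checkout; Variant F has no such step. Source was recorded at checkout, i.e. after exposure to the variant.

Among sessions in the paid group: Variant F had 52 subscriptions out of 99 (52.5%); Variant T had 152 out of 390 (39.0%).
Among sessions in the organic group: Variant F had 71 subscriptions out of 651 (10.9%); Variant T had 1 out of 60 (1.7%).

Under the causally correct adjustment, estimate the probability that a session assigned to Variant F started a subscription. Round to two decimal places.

0.16

Within every traffic source level Variant F has the higher rate, yet pooled Variant T does — Simpson's reversal.
Traffic source is recorded after the variant and is itself shifted by it — it sits on the causal path from variant to outcome. Conditioning on a mediator would strip out part of the effect we want; the pooled comparison gives the total causal effect.
So P(outcome | do(Variant F)) is just the pooled rate for Variant F: 123/750 = 0.164.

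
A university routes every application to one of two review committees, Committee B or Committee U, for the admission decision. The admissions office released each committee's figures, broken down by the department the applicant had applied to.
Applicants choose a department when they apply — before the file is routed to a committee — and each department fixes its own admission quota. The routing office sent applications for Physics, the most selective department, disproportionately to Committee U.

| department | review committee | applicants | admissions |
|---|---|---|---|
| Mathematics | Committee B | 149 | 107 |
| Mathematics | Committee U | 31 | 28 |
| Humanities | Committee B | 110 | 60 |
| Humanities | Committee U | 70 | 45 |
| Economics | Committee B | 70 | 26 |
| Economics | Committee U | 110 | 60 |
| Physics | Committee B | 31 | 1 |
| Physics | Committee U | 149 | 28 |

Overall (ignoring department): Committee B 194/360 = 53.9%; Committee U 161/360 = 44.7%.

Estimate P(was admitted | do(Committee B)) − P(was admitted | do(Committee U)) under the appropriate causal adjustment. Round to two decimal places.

-0.15

Committee U is higher inside every department stratum but Committee B is higher in aggregate. Whether to stratify depends on how department relates to the review committee.
Department differs across review committees for reasons unrelated to any effect of the review committee itself, and it separately predicts the outcome — a classic confounder. We must compare within department levels.
Adjusting over the population distribution of department: 0.250·(0.718−0.903) + 0.250·(0.545−0.643) + 0.250·(0.371−0.545) + 0.250·(0.032−0.188) = -0.153.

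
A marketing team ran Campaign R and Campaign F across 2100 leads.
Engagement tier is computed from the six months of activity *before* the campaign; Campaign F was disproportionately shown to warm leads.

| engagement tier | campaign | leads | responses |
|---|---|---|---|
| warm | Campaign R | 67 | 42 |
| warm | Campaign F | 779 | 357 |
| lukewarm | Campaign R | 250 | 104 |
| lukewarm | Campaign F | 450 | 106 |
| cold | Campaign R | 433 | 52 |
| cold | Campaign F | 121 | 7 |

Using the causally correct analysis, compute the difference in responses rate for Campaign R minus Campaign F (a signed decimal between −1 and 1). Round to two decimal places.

+0.14

Campaign R is higher inside every engagement tier stratum but Campaign F is higher in aggregate. Whether to stratify depends on how engagement tier relates to the campaign.
Since engagement tier is a pre-existing factor (not a product of the campaign) and it affects the outcome on its own, it is a confounder. The stratified rates, not the pooled rate, identify the causal effect.
Adjusting over the population distribution of engagement tier: 0.403·(0.627−0.458) + 0.333·(0.416−0.236) + 0.264·(0.120−0.058) = +0.144.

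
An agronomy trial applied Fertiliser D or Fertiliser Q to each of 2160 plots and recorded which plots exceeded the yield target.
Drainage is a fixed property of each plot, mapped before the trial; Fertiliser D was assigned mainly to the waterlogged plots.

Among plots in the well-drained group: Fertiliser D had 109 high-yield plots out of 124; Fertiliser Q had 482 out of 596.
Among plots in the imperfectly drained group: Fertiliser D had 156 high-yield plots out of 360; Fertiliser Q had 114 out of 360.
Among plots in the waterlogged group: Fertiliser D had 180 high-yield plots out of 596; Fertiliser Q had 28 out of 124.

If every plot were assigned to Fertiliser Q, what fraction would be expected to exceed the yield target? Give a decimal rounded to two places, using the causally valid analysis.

Within every field drainage level Fertiliser D has the higher rate, yet pooled Fertiliser Q does — Simpson's reversal.
Field drainage satisfies the back-door criterion: it is not a descendant of the fertiliser, and it blocks the spurious path from fertiliser to outcome. Adjusting for it (i.e., using the within-field drainage rates) gives the causal effect.
Standardising Fertiliser Q to the population field drainage mix: 0.333·482/596 + 0.333·114/360 + 0.333·28/124 = 0.450.

0.45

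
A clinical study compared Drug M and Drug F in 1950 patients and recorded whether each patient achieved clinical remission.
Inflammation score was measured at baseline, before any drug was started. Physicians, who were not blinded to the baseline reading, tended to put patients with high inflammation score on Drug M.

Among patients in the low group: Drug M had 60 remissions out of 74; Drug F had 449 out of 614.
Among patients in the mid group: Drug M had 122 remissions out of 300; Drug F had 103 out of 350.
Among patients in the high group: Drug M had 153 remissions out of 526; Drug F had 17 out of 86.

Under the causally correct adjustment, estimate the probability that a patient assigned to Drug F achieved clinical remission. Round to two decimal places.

0.42

The imbalance in inflammation score arose from how patients were allocated, not from anything the drug did; and inflammation score independently affects the outcome. The pooled gap is confounded — condition on inflammation score.
Standardising Drug F to the population inflammation score mix: 0.353·449/614 + 0.333·103/350 + 0.314·17/86 = 0.418.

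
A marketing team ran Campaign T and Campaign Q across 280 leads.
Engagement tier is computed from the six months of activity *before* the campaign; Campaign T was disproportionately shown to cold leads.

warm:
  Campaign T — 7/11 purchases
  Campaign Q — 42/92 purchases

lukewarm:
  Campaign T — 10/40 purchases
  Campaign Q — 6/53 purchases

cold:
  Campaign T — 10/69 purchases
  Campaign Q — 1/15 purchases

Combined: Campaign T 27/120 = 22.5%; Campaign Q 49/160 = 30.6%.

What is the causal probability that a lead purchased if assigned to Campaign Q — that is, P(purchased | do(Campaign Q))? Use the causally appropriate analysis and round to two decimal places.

The stratified and pooled comparisons disagree (Campaign T wins within each engagement tier; Campaign Q wins overall), so the answer turns on the causal role of engagement tier.
Here engagement tier is a common cause — it drives both which campaign a case falls under and the outcome. The crude comparison mixes populations; the stratum-specific rates are the causally relevant ones.
Standardising Campaign Q to the population engagement tier mix: 0.368·42/92 + 0.332·6/53 + 0.300·1/15 = 0.226.

0.23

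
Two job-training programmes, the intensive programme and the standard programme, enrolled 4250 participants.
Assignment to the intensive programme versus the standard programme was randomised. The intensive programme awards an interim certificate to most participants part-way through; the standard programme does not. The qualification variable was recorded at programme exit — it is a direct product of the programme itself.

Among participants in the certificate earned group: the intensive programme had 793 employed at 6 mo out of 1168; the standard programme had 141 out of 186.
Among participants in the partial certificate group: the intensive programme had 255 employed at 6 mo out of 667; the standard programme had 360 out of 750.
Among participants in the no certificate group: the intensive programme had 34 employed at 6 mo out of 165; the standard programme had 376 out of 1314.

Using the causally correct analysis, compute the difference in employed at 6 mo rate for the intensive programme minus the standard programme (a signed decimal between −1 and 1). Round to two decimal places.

Qualification attained during the programme lies on the pathway programme → qualification attained during the programme → outcome, so adjusting for it blocks the indirect effect. For the total causal effect of programme, use the unadjusted pooled rates.
The causal difference is the pooled difference: 0.541 − 0.390 = +0.151.

+0.15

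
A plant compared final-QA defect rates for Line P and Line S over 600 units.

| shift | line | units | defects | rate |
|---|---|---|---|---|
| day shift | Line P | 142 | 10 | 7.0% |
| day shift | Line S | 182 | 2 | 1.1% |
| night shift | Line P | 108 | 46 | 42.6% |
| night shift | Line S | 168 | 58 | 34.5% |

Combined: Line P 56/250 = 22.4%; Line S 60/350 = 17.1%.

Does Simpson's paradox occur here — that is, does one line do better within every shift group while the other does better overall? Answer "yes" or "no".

Within each shift level (day shift 7.0% vs 1.1%; night shift 42.6% vs 34.5%), Line S has the lower rate every time. Pooled: 22.4% vs 17.1% — Line S has the lower rate overall. They agree.

no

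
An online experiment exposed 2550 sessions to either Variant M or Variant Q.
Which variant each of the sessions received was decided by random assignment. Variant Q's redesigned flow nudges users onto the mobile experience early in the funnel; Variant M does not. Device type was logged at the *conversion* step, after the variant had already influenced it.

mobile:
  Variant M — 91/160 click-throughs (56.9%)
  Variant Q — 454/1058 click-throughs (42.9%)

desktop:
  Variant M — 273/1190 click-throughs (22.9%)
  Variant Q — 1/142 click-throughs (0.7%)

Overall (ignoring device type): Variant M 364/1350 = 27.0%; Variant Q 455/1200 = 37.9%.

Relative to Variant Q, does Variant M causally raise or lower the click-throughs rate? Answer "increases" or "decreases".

Device type is downstream of the variant. One should not condition on a consequence of treatment, so the overall rates are the right comparison.
Pooled: Variant M 27.0% vs Variant Q 37.9%; Variant Q is higher overall.

decreases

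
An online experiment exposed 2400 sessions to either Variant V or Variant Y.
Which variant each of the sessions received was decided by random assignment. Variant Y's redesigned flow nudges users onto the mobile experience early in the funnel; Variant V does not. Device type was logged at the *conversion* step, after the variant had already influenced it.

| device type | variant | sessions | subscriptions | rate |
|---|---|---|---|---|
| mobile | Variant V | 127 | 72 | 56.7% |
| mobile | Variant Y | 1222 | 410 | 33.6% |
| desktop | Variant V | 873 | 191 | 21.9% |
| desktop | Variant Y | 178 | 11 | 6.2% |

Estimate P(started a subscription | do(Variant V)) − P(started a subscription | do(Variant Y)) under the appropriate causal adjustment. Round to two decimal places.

Within every device type level Variant V has the higher rate, yet pooled Variant Y does — Simpson's reversal.
Device type is downstream of the variant. One should not condition on a consequence of treatment, so the overall rates are the right comparison.
The causal difference is the pooled difference: 0.263 − 0.301 = -0.038.

-0.04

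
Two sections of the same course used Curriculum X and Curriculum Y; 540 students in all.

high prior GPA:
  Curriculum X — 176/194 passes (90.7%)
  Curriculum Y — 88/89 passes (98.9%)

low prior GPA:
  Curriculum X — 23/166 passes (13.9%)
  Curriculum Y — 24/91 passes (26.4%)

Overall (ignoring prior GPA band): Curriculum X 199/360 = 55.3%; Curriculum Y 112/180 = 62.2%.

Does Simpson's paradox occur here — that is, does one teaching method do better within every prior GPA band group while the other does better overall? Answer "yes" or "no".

no

Within each prior GPA band level (high prior GPA 90.7% vs 98.9%; low prior GPA 13.9% vs 26.4%), Curriculum Y has the higher rate every time. Pooled: 55.3% vs 62.2% — Curriculum Y has the higher rate overall. They agree.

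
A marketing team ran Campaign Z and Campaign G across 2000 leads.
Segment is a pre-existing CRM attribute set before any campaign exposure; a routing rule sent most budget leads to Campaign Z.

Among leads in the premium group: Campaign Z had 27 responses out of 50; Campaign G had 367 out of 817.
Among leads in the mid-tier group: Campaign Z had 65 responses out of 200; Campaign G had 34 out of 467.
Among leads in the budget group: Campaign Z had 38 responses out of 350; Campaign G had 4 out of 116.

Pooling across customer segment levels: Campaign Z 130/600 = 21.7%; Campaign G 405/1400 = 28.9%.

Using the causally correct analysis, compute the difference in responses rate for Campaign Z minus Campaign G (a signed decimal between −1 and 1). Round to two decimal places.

+0.14

The customer segment-specific comparison favours Campaign Z throughout, but the pooled figures favour Campaign G. The question is whether to condition on customer segment.
Since customer segment is a pre-existing factor (not a product of the campaign) and it affects the outcome on its own, it is a confounder. The stratified rates, not the pooled rate, identify the causal effect.
Adjusting over the population distribution of customer segment: 0.433·(0.540−0.449) + 0.334·(0.325−0.073) + 0.233·(0.109−0.034) = +0.141.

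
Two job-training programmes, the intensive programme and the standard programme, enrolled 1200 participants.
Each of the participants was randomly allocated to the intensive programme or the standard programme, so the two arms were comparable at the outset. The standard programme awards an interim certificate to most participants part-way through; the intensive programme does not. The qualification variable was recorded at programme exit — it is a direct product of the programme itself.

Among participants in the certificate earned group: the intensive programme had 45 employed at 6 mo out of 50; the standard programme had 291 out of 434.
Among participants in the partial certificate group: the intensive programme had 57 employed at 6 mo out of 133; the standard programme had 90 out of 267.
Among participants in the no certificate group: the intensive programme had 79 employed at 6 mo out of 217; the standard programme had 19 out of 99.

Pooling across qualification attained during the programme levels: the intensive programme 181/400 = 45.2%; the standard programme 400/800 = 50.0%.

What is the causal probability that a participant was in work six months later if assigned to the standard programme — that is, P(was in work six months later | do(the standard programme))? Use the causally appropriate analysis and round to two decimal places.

0.50

The qualification attained during the programme-specific comparison favours the intensive programme throughout, but the pooled figures favour the standard programme. The question is whether to condition on qualification attained during the programme.
The distribution of qualification attained during the programme is itself part of what the programme does — it is an intermediate outcome. Holding it fixed would remove that part of the effect; the total effect is the pooled difference.
So P(outcome | do(the standard programme)) is just the pooled rate for the standard programme: 400/800 = 0.500.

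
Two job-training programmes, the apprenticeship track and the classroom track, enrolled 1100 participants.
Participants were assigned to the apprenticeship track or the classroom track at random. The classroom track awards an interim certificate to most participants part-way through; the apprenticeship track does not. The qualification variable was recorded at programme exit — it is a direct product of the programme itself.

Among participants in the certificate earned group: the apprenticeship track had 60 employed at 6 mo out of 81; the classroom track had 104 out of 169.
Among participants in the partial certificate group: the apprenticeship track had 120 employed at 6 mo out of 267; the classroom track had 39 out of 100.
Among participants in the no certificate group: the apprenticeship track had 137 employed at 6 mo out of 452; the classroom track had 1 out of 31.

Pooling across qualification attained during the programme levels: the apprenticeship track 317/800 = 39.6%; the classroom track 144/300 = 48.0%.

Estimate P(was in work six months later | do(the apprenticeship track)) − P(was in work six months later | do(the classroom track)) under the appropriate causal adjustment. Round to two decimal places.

-0.08

The stratified and pooled comparisons disagree (the apprenticeship track wins within each qualification attained during the programme; the classroom track wins overall), so the answer turns on the causal role of qualification attained during the programme.
Because the programme influences qualification attained during the programme, qualification attained during the programme is a post-treatment mediator, not a confounder. Stratifying on it would bias the estimate; the causal effect is the crude pooled difference.
The causal difference is the pooled difference: 0.396 − 0.480 = -0.084.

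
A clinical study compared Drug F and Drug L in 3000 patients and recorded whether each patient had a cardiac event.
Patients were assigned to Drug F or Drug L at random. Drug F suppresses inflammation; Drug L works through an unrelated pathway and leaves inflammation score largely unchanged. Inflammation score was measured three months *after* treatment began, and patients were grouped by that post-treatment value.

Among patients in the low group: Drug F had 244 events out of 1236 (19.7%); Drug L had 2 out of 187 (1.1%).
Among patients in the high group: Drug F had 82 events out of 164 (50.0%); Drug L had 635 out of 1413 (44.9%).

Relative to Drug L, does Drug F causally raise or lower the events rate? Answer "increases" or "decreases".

Inflammation score is recorded after the drug and is itself shifted by it — it sits on the causal path from drug to outcome. Conditioning on a mediator would strip out part of the effect we want; the pooled comparison gives the total causal effect.
Pooled: Drug F 23.3% vs Drug L 39.8%; Drug F is lower overall.

decreases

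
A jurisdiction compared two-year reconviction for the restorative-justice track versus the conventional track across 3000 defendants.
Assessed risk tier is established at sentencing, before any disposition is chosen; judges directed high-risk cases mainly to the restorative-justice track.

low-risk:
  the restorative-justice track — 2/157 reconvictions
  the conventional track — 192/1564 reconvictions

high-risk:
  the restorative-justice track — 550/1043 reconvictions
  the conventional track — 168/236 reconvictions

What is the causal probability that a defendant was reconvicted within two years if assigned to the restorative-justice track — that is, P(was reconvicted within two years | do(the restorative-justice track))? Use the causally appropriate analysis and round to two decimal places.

0.23

Within every assessed risk tier level the restorative-justice track has the lower rate, yet pooled the conventional track does — Simpson's reversal.
Assessed risk tier differs across dispositions for reasons unrelated to any effect of the disposition itself, and it separately predicts the outcome — a classic confounder. We must compare within assessed risk tier levels.
Standardising the restorative-justice track to the population assessed risk tier mix: 0.574·2/157 + 0.426·550/1043 = 0.232.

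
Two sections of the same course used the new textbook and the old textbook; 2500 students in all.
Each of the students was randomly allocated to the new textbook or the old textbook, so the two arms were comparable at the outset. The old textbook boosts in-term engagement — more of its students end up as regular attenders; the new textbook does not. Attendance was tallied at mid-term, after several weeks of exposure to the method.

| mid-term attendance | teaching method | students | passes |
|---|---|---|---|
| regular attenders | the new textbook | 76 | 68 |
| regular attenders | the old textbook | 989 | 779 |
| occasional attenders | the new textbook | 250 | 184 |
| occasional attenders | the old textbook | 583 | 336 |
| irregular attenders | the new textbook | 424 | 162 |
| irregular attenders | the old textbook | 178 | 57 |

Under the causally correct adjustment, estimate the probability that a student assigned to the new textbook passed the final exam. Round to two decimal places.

0.55

Mid-term attendance is recorded after the teaching method and is itself shifted by it — it sits on the causal path from teaching method to outcome. Conditioning on a mediator would strip out part of the effect we want; the pooled comparison gives the total causal effect.
So P(outcome | do(the new textbook)) is just the pooled rate for the new textbook: 414/750 = 0.552.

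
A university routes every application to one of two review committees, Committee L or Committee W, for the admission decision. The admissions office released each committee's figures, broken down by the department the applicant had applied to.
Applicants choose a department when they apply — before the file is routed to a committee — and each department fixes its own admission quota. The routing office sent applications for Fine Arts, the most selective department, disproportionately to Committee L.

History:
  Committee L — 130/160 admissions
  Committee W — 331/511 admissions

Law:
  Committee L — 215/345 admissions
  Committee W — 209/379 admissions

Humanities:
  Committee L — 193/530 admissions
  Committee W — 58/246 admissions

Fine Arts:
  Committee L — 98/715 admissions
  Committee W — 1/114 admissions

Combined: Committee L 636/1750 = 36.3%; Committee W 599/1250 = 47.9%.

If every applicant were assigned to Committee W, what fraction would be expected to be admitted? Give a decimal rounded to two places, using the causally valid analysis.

Department satisfies the back-door criterion: it is not a descendant of the review committee, and it blocks the spurious path from review committee to outcome. Adjusting for it (i.e., using the within-department rates) gives the causal effect.
Standardising Committee W to the population department mix: 0.224·331/511 + 0.241·209/379 + 0.259·58/246 + 0.276·1/114 = 0.341.

0.34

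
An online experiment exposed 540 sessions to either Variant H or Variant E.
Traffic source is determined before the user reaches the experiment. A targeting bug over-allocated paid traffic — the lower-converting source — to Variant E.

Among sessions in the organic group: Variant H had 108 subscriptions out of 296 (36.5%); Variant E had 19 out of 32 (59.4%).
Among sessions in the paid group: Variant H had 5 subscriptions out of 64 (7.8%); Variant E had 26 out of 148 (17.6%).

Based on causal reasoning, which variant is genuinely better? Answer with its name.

Variant E

The stratified and pooled comparisons disagree (Variant E wins within each traffic source; Variant H wins overall), so the answer turns on the causal role of traffic source.
The imbalance in traffic source arose from how sessions were allocated, not from anything the variant did; and traffic source independently affects the outcome. The pooled gap is confounded — condition on traffic source.
Within each level — organic: 36.5% vs 59.4%; paid: 7.8% vs 17.6% — Variant E is higher every time.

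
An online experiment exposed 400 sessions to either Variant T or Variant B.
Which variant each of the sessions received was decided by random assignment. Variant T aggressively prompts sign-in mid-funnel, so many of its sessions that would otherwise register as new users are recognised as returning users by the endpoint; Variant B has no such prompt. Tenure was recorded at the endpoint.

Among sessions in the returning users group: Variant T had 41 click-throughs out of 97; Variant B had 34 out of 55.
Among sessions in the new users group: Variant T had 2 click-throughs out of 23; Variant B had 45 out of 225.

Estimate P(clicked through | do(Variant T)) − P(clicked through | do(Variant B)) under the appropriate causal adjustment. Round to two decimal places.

User tenure is downstream of the variant. One should not condition on a consequence of treatment, so the overall rates are the right comparison.
The causal difference is the pooled difference: 0.358 − 0.282 = +0.076.

+0.08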